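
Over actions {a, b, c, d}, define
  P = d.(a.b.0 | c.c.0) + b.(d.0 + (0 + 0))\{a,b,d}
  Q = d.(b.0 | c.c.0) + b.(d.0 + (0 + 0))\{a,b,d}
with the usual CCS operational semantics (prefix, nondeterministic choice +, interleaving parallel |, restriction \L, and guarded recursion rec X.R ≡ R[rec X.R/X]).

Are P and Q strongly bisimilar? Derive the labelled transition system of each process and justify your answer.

LTS(P): 11 reachable states
  u0 = d.(a.b.0 | c.c.0) + b.(d.0 + (0 + 0))\{a,b,d} has moves ··b··> u1, ··d··> u2
  u1 = (d.0 + (0 + 0))\{a,b,d} has moves ·
  u2 = a.b.0 | c.c.0 has moves ··a··> u3, ··c··> u4
  u3 = b.0 | c.c.0 has moves ··b··> u5, ··c··> u6
  u4 = a.b.0 | c.0 has moves ··a··> u6, ··c··> u7
  u5 = 0 | c.c.0 has moves ··c··> u8
  u6 = b.0 | c.0 has moves ··b··> u8, ··c··> u9
  u7 = a.b.0 | 0 has moves ··a··> u9
  u8 = 0 | c.0 has moves ··c··> u10
  u9 = b.0 | 0 has moves ··b··> u10
  u10 = 0 | 0 has moves ·
LTS(Q): 8 reachable states
  v0 = d.(b.0 | c.c.0) + b.(d.0 + (0 + 0))\{a,b,d} has moves ··b··> v1, ··d··> v2
  v1 = (d.0 + (0 + 0))\{a,b,d} has moves ·
  v2 = b.0 | c.c.0 has moves ··b··> v3, ··c··> v4
  v3 = 0 | c.c.0 has moves ··c··> v5
  v4 = b.0 | c.0 has moves ··b··> v5, ··c··> v6
  v5 = 0 | c.0 has moves ··c··> v7
  v6 = b.0 | 0 has moves ··b··> v7
  v7 = 0 | 0 has moves ·
Partition-refinement fixed point:
  B0 = {u0}
  B1 = {u1, u10, v1, v7}
  B2 = {u2}
  B3 = {u3, v2}
  B4 = {u6, v4}
  B5 = {u8, v5}
  B6 = {u9, v6}
  B7 = {u5, v3}
  B8 = {u4}
  B9 = {u7}
  B10 = {v0}
u0 ∈ B0, v0 ∈ B10 → different blocks

NO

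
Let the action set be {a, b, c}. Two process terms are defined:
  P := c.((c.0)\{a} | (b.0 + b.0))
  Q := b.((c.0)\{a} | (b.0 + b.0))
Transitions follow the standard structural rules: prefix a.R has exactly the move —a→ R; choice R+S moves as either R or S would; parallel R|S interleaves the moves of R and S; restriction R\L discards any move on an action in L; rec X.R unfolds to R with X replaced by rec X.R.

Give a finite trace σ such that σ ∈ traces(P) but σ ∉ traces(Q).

c

LTS(P): 5 reachable states
  u0 = c.((c.0)\{a} | (b.0 + b.0)) :: =c=> u1
  u1 = (c.0)\{a} | (b.0 + b.0) :: =b=> u2, =c=> u3
  u2 = (c.0)\{a} | 0 :: =c=> u4
  u3 = 0\{a} | (b.0 + b.0) :: =b=> u4
  u4 = 0\{a} | 0 :: ·
LTS(Q): 5 reachable states
  v0 = b.((c.0)\{a} | (b.0 + b.0)) :: =b=> v1
  v1 = (c.0)\{a} | (b.0 + b.0) :: =b=> v2, =c=> v3
  v2 = (c.0)\{a} | 0 :: =c=> v4
  v3 = 0\{a} | (b.0 + b.0) :: =b=> v4
  v4 = 0\{a} | 0 :: ·
Trace ⟨c⟩ through P, begin at {u0}:
  after c @ step 1: {u1}
  ✓ P
Trace ⟨c⟩ through Q, begin at {v0}:
  after c @ step 1: no successor for Q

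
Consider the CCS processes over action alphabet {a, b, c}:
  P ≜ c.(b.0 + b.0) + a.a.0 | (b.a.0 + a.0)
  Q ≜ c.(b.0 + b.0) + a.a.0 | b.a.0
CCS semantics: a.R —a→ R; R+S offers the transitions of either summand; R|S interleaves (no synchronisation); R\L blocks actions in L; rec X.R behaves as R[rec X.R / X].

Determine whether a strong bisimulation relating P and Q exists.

not bisimilar

LTS(P): 11 reachable states
  u0 = c.(b.0 + b.0) + a.a.0 | (b.a.0 + a.0) → -a-> u1, -a-> u2, -b-> u3, -c-> u4
  u1 = a.0 | (b.a.0 + a.0) → -a-> u5, -a-> u6, -b-> u7
  u2 = a.a.0 | 0 → -a-> u6
  u3 = a.a.0 | a.0 → -a-> u2, -a-> u7
  u4 = b.0 + b.0 → -b-> u8
  u5 = 0 | (b.a.0 + a.0) → -a-> u9, -b-> u10
  u6 = a.0 | 0 → -a-> u9
  u7 = a.0 | a.0 → -a-> u10, -a-> u6
  u8 = 0 → (no moves)
  u9 = 0 | 0 → (no moves)
  u10 = 0 | a.0 → -a-> u9
LTS(Q): 11 reachable states
  v0 = c.(b.0 + b.0) + a.a.0 | b.a.0 → -a-> v1, -b-> v2, -c-> v3
  v1 = a.0 | b.a.0 → -a-> v4, -b-> v5
  v2 = a.a.0 | a.0 → -a-> v5, -a-> v6
  v3 = b.0 + b.0 → -b-> v7
  v4 = 0 | b.a.0 → -b-> v8
  v5 = a.0 | a.0 → -a-> v8, -a-> v9
  v6 = a.a.0 | 0 → -a-> v9
  v7 = 0 → (no moves)
  v8 = 0 | a.0 → -a-> v10
  v9 = a.0 | 0 → -a-> v10
  v10 = 0 | 0 → (no moves)
Bisimilarity quotient blocks:
  B0 = {u0}
  B1 = {u1}
  B2 = {u2, u7, v5, v6}
  B3 = {u10, u6, v8, v9}
  B4 = {u8, u9, v10, v7}
  B5 = {u5}
  B6 = {u3, v2}
  B7 = {u4, v3}
  B8 = {v0}
  B9 = {v1}
  B10 = {v4}
u0 ∈ B0, v0 ∈ B8 → different blocks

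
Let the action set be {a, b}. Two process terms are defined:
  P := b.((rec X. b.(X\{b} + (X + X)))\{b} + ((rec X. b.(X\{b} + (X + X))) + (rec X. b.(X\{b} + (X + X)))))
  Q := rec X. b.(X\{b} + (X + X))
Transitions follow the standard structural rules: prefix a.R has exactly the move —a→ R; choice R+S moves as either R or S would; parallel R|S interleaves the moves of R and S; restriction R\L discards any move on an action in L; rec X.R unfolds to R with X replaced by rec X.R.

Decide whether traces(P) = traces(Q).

traces(P) = traces(Q)

P's transition system — 2 states:
  u0 = b.((rec X. b.(X\{b} + (X + X)))\{b} + ((rec X. b.(X\{b} + (X + X))) + (rec X. b.(X\{b} + (X + X))))) ⊢ ··b··> u1
  u1 = (rec X. b.(X\{b} + (X + X)))\{b} + ((rec X. b.(X\{b} + (X + X))) + (rec X. b.(X\{b} + (X + X)))) ⊢ ··b··> u1
Q's transition system — 2 states:
  v0 = rec X. b.(X\{b} + (X + X)) ⊢ ··b··> v1
  v1 = (rec X. b.(X\{b} + (X + X)))\{b} + ((rec X. b.(X\{b} + (X + X))) + (rec X. b.(X\{b} + (X + X)))) ⊢ ··b··> v1
Partition-refinement fixed point:
  B0 = {u0, u1, v0, v1}
u0 ∈ B0, v0 ∈ B0 → same block
Bisimilar ⇒ trace-equivalent.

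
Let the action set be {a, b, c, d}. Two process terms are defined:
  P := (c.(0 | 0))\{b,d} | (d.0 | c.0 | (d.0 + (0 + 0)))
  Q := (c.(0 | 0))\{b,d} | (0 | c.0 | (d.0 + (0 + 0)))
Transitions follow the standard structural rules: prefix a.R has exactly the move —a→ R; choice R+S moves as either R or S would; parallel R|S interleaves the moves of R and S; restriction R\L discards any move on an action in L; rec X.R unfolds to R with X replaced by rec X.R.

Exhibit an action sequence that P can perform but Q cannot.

dd

Reachable graph of P (16 states):
  m0 = (c.(0 | 0))\{b,d} | (d.0 | c.0 | (d.0 + (0 + 0))) → —c→ m1, —c→ m2, —d→ m3, —d→ m4
  m1 = (0 | 0)\{b,d} | (d.0 | c.0 | (d.0 + (0 + 0))) → —c→ m5, —d→ m6, —d→ m7
  m2 = (c.(0 | 0))\{b,d} | (d.0 | 0 | (d.0 + (0 + 0))) → —c→ m5, —d→ m8, —d→ m9
  m3 = (c.(0 | 0))\{b,d} | (0 | c.0 | (d.0 + (0 + 0))) → —c→ m6, —c→ m8, —d→ m10
  m4 = (c.(0 | 0))\{b,d} | (d.0 | c.0 | 0) → —c→ m7, —c→ m9, —d→ m10
  m5 = (0 | 0)\{b,d} | (d.0 | 0 | (d.0 + (0 + 0))) → —d→ m11, —d→ m12
  m6 = (0 | 0)\{b,d} | (0 | c.0 | (d.0 + (0 + 0))) → —c→ m11, —d→ m13
  m7 = (0 | 0)\{b,d} | (d.0 | c.0 | 0) → —c→ m12, —d→ m13
  m8 = (c.(0 | 0))\{b,d} | (0 | 0 | (d.0 + (0 + 0))) → —c→ m11, —d→ m14
  m9 = (c.(0 | 0))\{b,d} | (d.0 | 0 | 0) → —c→ m12, —d→ m14
  m10 = (c.(0 | 0))\{b,d} | (0 | c.0 | 0) → —c→ m13, —c→ m14
  m11 = (0 | 0)\{b,d} | (0 | 0 | (d.0 + (0 + 0))) → —d→ m15
  m12 = (0 | 0)\{b,d} | (d.0 | 0 | 0) → —d→ m15
  m13 = (0 | 0)\{b,d} | (0 | c.0 | 0) → —c→ m15
  m14 = (c.(0 | 0))\{b,d} | (0 | 0 | 0) → —c→ m15
  m15 = (0 | 0)\{b,d} | (0 | 0 | 0) → deadlocked
Reachable graph of Q (8 states):
  n0 = (c.(0 | 0))\{b,d} | (0 | c.0 | (d.0 + (0 + 0))) → —c→ n1, —c→ n2, —d→ n3
  n1 = (0 | 0)\{b,d} | (0 | c.0 | (d.0 + (0 + 0))) → —c→ n4, —d→ n5
  n2 = (c.(0 | 0))\{b,d} | (0 | 0 | (d.0 + (0 + 0))) → —c→ n4, —d→ n6
  n3 = (c.(0 | 0))\{b,d} | (0 | c.0 | 0) → —c→ n5, —c→ n6
  n4 = (0 | 0)\{b,d} | (0 | 0 | (d.0 + (0 + 0))) → —d→ n7
  n5 = (0 | 0)\{b,d} | (0 | c.0 | 0) → —c→ n7
  n6 = (c.(0 | 0))\{b,d} | (0 | 0 | 0) → —c→ n7
  n7 = (0 | 0)\{b,d} | (0 | 0 | 0) → deadlocked
Executing dd from P (initial set {m0}):
  [1] d ⇒ {m3, m4}
  [2] d ⇒ {m10}
  — P admits the full trace.
Executing dd from Q (initial set {n0}):
  [1] d ⇒ {n3}
  [2] d ⇒ no successor for Q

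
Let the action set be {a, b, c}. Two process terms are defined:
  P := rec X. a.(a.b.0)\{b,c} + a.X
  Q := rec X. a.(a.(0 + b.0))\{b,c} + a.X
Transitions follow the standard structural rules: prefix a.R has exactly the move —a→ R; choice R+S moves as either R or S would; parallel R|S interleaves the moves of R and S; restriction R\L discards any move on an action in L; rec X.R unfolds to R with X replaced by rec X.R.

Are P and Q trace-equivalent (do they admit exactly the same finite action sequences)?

P's transition system — 3 states:
  u0 = rec X. a.(a.b.0)\{b,c} + a.X | —a→ u0, —a→ u1
  u1 = (a.b.0)\{b,c} | —a→ u2
  u2 = (b.0)\{b,c} | ·
Q's transition system — 3 states:
  v0 = rec X. a.(a.(0 + b.0))\{b,c} + a.X | —a→ v0, —a→ v1
  v1 = (a.(0 + b.0))\{b,c} | —a→ v2
  v2 = (0 + b.0)\{b,c} | ·
Partition-refinement fixed point:
  B0 = {u0, v0}
  B1 = {u1, v1}
  B2 = {u2, v2}
u0 ∈ B0, v0 ∈ B0 → same block
Bisimilar ⇒ trace-equivalent.

YES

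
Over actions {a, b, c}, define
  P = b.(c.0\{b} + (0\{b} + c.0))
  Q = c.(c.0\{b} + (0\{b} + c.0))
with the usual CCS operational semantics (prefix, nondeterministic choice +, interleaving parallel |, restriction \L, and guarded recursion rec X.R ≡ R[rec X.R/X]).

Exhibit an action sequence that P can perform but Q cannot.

LTS(P): 4 reachable states
  u0 = b.(c.0\{b} + (0\{b} + c.0)) → -b-> u1
  u1 = c.0\{b} + (0\{b} + c.0) → -c-> u2, -c-> u3
  u2 = 0 → deadlocked
  u3 = 0\{b} → deadlocked
LTS(Q): 4 reachable states
  v0 = c.(c.0\{b} + (0\{b} + c.0)) → -c-> v1
  v1 = c.0\{b} + (0\{b} + c.0) → -c-> v2, -c-> v3
  v2 = 0 → deadlocked
  v3 = 0\{b} → deadlocked
Trace ⟨b⟩ through P, begin at {u0}:
  after b @ step 1: {u1}
  ✓ P
Trace ⟨b⟩ through Q, begin at {v0}:
  after b @ step 1: ∅ (Q stuck)

b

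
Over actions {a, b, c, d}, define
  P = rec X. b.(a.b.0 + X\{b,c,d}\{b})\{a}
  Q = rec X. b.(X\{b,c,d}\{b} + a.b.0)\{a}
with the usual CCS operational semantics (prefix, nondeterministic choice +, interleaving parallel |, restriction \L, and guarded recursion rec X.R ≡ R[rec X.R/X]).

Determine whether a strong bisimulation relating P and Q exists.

P ~ Q

LTS(P): 2 reachable states
  u0 = rec X. b.(a.b.0 + X\{b,c,d}\{b})\{a} has moves =b=> u1
  u1 = (a.b.0 + (rec X. b.(a.b.0 + X\{b,c,d}\{b})\{a})\{b,c,d}\{b})\{a} has moves ∅
LTS(Q): 2 reachable states
  v0 = rec X. b.(X\{b,c,d}\{b} + a.b.0)\{a} has moves =b=> v1
  v1 = ((rec X. b.(X\{b,c,d}\{b} + a.b.0)\{a})\{b,c,d}\{b} + a.b.0)\{a} has moves ∅
Bisimilarity quotient blocks:
  B0 = {u0, v0}
  B1 = {u1, v1}
u0 ∈ B0, v0 ∈ B0 → same block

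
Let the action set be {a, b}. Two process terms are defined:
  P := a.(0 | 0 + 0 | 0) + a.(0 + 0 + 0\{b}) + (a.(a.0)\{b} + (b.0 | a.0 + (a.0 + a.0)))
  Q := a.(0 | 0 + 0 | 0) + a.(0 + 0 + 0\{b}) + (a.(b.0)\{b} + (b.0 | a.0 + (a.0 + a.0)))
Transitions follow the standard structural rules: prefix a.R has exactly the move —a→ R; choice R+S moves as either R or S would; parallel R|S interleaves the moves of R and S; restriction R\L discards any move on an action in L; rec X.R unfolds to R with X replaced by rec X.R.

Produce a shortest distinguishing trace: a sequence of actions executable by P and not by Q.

aa

LTS(P): 9 reachable states
  u0 = a.(0 | 0 + 0 | 0) + a.(0 + 0 + 0\{b}) + (a.(a.0)\{b} + (b.0 | a.0 + (a.0 + a.0))) ⊢ =a=> u1, =a=> u2, =a=> u3, =a=> u4, =a=> u5, =b=> u6
  u1 = (a.0)\{b} ⊢ =a=> u7
  u2 = 0 ⊢ ∅
  u3 = 0 + 0 + 0\{b} ⊢ ∅
  u4 = 0 | 0 + 0 | 0 ⊢ ∅
  u5 = b.0 | 0 ⊢ =b=> u8
  u6 = 0 | a.0 ⊢ =a=> u8
  u7 = 0\{b} ⊢ ∅
  u8 = 0 | 0 ⊢ ∅
LTS(Q): 8 reachable states
  v0 = a.(0 | 0 + 0 | 0) + a.(0 + 0 + 0\{b}) + (a.(b.0)\{b} + (b.0 | a.0 + (a.0 + a.0))) ⊢ =a=> v1, =a=> v2, =a=> v3, =a=> v4, =a=> v5, =b=> v6
  v1 = (b.0)\{b} ⊢ ∅
  v2 = 0 ⊢ ∅
  v3 = 0 + 0 + 0\{b} ⊢ ∅
  v4 = 0 | 0 + 0 | 0 ⊢ ∅
  v5 = b.0 | 0 ⊢ =b=> v7
  v6 = 0 | a.0 ⊢ =a=> v7
  v7 = 0 | 0 ⊢ ∅
Executing aa from P (initial set {u0}):
  step 1 (a): {u1, u2, u3, u4, u5}
  step 2 (a): {u7}
  — P admits the full trace.
Executing aa from Q (initial set {v0}):
  step 1 (a): {v1, v2, v3, v4, v5}
  step 2 (a): ∅  — Q cannot continue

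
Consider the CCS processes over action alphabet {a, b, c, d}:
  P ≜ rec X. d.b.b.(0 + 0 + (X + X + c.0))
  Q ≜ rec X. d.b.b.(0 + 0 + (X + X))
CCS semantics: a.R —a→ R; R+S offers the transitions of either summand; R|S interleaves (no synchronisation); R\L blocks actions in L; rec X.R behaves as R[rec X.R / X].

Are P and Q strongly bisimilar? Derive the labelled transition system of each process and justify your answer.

not bisimilar

LTS(P): 5 reachable states
  m0 = rec X. d.b.b.(0 + 0 + (X + X + c.0)) ⊢ =d=> m1
  m1 = b.b.(0 + 0 + ((rec X. d.b.b.(0 + 0 + (X + X + c.0))) + (rec X. d.b.b.(0 + 0 + (X + X + c.0))) + c.0)) ⊢ =b=> m2
  m2 = b.(0 + 0 + ((rec X. d.b.b.(0 + 0 + (X + X + c.0))) + (rec X. d.b.b.(0 + 0 + (X + X + c.0))) + c.0)) ⊢ =b=> m3
  m3 = 0 + 0 + ((rec X. d.b.b.(0 + 0 + (X + X + c.0))) + (rec X. d.b.b.(0 + 0 + (X + X + c.0))) + c.0) ⊢ =c=> m4, =d=> m1
  m4 = 0 ⊢ (no moves)
LTS(Q): 4 reachable states
  n0 = rec X. d.b.b.(0 + 0 + (X + X)) ⊢ =d=> n1
  n1 = b.b.(0 + 0 + ((rec X. d.b.b.(0 + 0 + (X + X))) + (rec X. d.b.b.(0 + 0 + (X + X))))) ⊢ =b=> n2
  n2 = b.(0 + 0 + ((rec X. d.b.b.(0 + 0 + (X + X))) + (rec X. d.b.b.(0 + 0 + (X + X))))) ⊢ =b=> n3
  n3 = 0 + 0 + ((rec X. d.b.b.(0 + 0 + (X + X))) + (rec X. d.b.b.(0 + 0 + (X + X)))) ⊢ =d=> n1
Bisimilarity quotient blocks:
  B0 = {m0}
  B1 = {m1}
  B2 = {m2}
  B3 = {m3}
  B4 = {m4}
  B5 = {n0, n3}
  B6 = {n1}
  B7 = {n2}
m0 ∈ B0, n0 ∈ B5 → different blocks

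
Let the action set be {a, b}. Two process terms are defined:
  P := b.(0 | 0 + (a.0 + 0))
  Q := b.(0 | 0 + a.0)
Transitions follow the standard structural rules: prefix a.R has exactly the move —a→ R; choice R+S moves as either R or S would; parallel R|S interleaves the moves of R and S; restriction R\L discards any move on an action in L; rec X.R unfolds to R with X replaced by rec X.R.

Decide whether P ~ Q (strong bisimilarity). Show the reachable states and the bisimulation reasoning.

LTS(P): 3 reachable states
  m0 = b.(0 | 0 + (a.0 + 0)) | -b-> m1
  m1 = 0 | 0 + (a.0 + 0) | -a-> m2
  m2 = 0 | deadlocked
LTS(Q): 3 reachable states
  n0 = b.(0 | 0 + a.0) | -b-> n1
  n1 = 0 | 0 + a.0 | -a-> n2
  n2 = 0 | deadlocked
Partition-refinement fixed point:
  B0 = {m0, n0}
  B1 = {m1, n1}
  B2 = {m2, n2}
m0 ∈ B0, n0 ∈ B0 → same block

YES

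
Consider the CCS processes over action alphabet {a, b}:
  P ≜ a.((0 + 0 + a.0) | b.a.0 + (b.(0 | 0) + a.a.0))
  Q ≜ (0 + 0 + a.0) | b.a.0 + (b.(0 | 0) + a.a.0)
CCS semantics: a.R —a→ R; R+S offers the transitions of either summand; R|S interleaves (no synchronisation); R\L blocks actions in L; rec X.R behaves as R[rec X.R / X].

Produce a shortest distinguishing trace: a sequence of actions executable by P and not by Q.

P's transition system — 9 states:
  s0 = a.((0 + 0 + a.0) | b.a.0 + (b.(0 | 0) + a.a.0)) has moves =a=> s1
  s1 = (0 + 0 + a.0) | b.a.0 + (b.(0 | 0) + a.a.0) has moves =a=> s2, =a=> s3, =b=> s4, =b=> s5
  s2 = 0 | b.a.0 has moves =b=> s6
  s3 = a.0 has moves =a=> s7
  s4 = (0 + 0 + a.0) | a.0 has moves =a=> s6, =a=> s8
  s5 = 0 | 0 has moves (no moves)
  s6 = 0 | a.0 has moves =a=> s5
  s7 = 0 has moves (no moves)
  s8 = (0 + 0 + a.0) | 0 has moves =a=> s5
Q's transition system — 8 states:
  t0 = (0 + 0 + a.0) | b.a.0 + (b.(0 | 0) + a.a.0) has moves =a=> t1, =a=> t2, =b=> t3, =b=> t4
  t1 = 0 | b.a.0 has moves =b=> t5
  t2 = a.0 has moves =a=> t6
  t3 = (0 + 0 + a.0) | a.0 has moves =a=> t5, =a=> t7
  t4 = 0 | 0 has moves (no moves)
  t5 = 0 | a.0 has moves =a=> t4
  t6 = 0 has moves (no moves)
  t7 = (0 + 0 + a.0) | 0 has moves =a=> t4
Executing aaa from P (initial set {s0}):
  step 1 (a): {s1}
  step 2 (a): {s2, s3}
  step 3 (a): {s7}
  ✓ P
Executing aaa from Q (initial set {t0}):
  step 1 (a): {t1, t2}
  step 2 (a): {t6}
  step 3 (a): no successor for Q

aaa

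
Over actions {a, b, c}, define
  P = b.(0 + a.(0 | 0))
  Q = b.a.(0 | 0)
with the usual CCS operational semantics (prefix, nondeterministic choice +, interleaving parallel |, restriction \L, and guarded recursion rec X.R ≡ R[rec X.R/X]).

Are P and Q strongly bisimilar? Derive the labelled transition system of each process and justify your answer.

P ~ Q

LTS(P): 3 reachable states
  p0 = b.(0 + a.(0 | 0)) → =b=> p1
  p1 = 0 + a.(0 | 0) → =a=> p2
  p2 = 0 | 0 → stopped
LTS(Q): 3 reachable states
  q0 = b.a.(0 | 0) → =b=> q1
  q1 = a.(0 | 0) → =a=> q2
  q2 = 0 | 0 → stopped
Partition-refinement fixed point:
  B0 = {p0, q0}
  B1 = {p1, q1}
  B2 = {p2, q2}
p0 ∈ B0, q0 ∈ B0 → same block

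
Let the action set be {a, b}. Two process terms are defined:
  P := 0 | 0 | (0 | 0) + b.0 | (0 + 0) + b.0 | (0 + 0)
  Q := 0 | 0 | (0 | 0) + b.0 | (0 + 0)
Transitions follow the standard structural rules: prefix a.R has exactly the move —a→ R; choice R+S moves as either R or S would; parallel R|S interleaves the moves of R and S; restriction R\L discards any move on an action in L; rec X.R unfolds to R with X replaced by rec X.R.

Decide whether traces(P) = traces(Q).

Reachable graph of P (2 states):
  m0 = 0 | 0 | (0 | 0) + b.0 | (0 + 0) + b.0 | (0 + 0) :: —b→ m1
  m1 = 0 | (0 + 0) :: stopped
Reachable graph of Q (2 states):
  n0 = 0 | 0 | (0 | 0) + b.0 | (0 + 0) :: —b→ n1
  n1 = 0 | (0 + 0) :: stopped
Bisimilarity quotient blocks:
  B0 = {m0, n0}
  B1 = {m1, n1}
m0 ∈ B0, n0 ∈ B0 → same block
Bisimilar ⇒ trace-equivalent.

traces(P) = traces(Q)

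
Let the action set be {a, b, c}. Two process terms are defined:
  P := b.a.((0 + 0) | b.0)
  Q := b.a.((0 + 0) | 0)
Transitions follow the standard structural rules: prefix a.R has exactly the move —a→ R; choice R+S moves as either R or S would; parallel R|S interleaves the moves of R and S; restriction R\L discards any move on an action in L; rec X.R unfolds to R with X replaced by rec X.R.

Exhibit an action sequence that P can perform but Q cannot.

Reachable graph of P (4 states):
  p0 = b.a.((0 + 0) | b.0) :: ··b··> p1
  p1 = a.((0 + 0) | b.0) :: ··a··> p2
  p2 = (0 + 0) | b.0 :: ··b··> p3
  p3 = (0 + 0) | 0 :: stopped
Reachable graph of Q (3 states):
  q0 = b.a.((0 + 0) | 0) :: ··b··> q1
  q1 = a.((0 + 0) | 0) :: ··a··> q2
  q2 = (0 + 0) | 0 :: stopped
Executing bab from P (initial set {p0}):
  [1] b ⇒ {p1}
  [2] a ⇒ {p2}
  [3] b ⇒ {p3}
  — P admits the full trace.
Executing bab from Q (initial set {q0}):
  [1] b ⇒ {q1}
  [2] a ⇒ {q2}
  [3] b ⇒ ∅  — Q cannot continue

bab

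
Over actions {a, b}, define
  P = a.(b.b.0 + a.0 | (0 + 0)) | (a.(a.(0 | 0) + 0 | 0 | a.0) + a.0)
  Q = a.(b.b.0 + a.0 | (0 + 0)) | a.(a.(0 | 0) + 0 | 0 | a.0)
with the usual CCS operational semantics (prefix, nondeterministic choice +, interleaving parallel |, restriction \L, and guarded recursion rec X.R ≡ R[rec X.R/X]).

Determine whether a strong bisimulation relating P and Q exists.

P ≁ Q

P's transition system — 25 states:
  p0 = a.(b.b.0 + a.0 | (0 + 0)) | (a.(a.(0 | 0) + 0 | 0 | a.0) + a.0) | ··a··> p1, ··a··> p2, ··a··> p3
  p1 = (b.b.0 + a.0 | (0 + 0)) | (a.(a.(0 | 0) + 0 | 0 | a.0) + a.0) | ··a··> p4, ··a··> p5, ··a··> p6, ··b··> p7
  p2 = a.(b.b.0 + a.0 | (0 + 0)) | (a.(0 | 0) + 0 | 0 | a.0) | ··a··> p4, ··a··> p8, ··a··> p9
  p3 = a.(b.b.0 + a.0 | (0 + 0)) | 0 | ··a··> p5
  p4 = (b.b.0 + a.0 | (0 + 0)) | (a.(0 | 0) + 0 | 0 | a.0) | ··a··> p10, ··a··> p11, ··a··> p12, ··b··> p13
  p5 = (b.b.0 + a.0 | (0 + 0)) | 0 | ··a··> p14, ··b··> p15
  p6 = 0 | (0 + 0) | (a.(a.(0 | 0) + 0 | 0 | a.0) + a.0) | ··a··> p12, ··a··> p14
  p7 = b.0 | (a.(a.(0 | 0) + 0 | 0 | a.0) + a.0) | ··a··> p13, ··a··> p15, ··b··> p16
  p8 = a.(b.b.0 + a.0 | (0 + 0)) | (0 | 0 | 0) | ··a··> p10
  p9 = a.(b.b.0 + a.0 | (0 + 0)) | (0 | 0) | ··a··> p11
  p10 = (b.b.0 + a.0 | (0 + 0)) | (0 | 0 | 0) | ··a··> p17, ··b··> p18
  p11 = (b.b.0 + a.0 | (0 + 0)) | (0 | 0) | ··a··> p19, ··b··> p20
  p12 = 0 | (0 + 0) | (a.(0 | 0) + 0 | 0 | a.0) | ··a··> p17, ··a··> p19
  p13 = b.0 | (a.(0 | 0) + 0 | 0 | a.0) | ··a··> p18, ··a··> p20, ··b··> p21
  p14 = 0 | (0 + 0) | 0 | ∅
  p15 = b.0 | 0 | ··b··> p22
  p16 = 0 | (a.(a.(0 | 0) + 0 | 0 | a.0) + a.0) | ··a··> p21, ··a··> p22
  p17 = 0 | (0 + 0) | (0 | 0 | 0) | ∅
  p18 = b.0 | (0 | 0 | 0) | ··b··> p23
  p19 = 0 | (0 + 0) | (0 | 0) | ∅
  p20 = b.0 | (0 | 0) | ··b··> p24
  p21 = 0 | (a.(0 | 0) + 0 | 0 | a.0) | ··a··> p23, ··a··> p24
  p22 = 0 | 0 | ∅
  p23 = 0 | (0 | 0 | 0) | ∅
  p24 = 0 | (0 | 0) | ∅
Q's transition system — 20 states:
  q0 = a.(b.b.0 + a.0 | (0 + 0)) | a.(a.(0 | 0) + 0 | 0 | a.0) | ··a··> q1, ··a··> q2
  q1 = (b.b.0 + a.0 | (0 + 0)) | a.(a.(0 | 0) + 0 | 0 | a.0) | ··a··> q3, ··a··> q4, ··b··> q5
  q2 = a.(b.b.0 + a.0 | (0 + 0)) | (a.(0 | 0) + 0 | 0 | a.0) | ··a··> q3, ··a··> q6, ··a··> q7
  q3 = (b.b.0 + a.0 | (0 + 0)) | (a.(0 | 0) + 0 | 0 | a.0) | ··a··> q10, ··a··> q8, ··a··> q9, ··b··> q11
  q4 = 0 | (0 + 0) | a.(a.(0 | 0) + 0 | 0 | a.0) | ··a··> q10
  q5 = b.0 | a.(a.(0 | 0) + 0 | 0 | a.0) | ··a··> q11, ··b··> q12
  q6 = a.(b.b.0 + a.0 | (0 + 0)) | (0 | 0 | 0) | ··a··> q8
  q7 = a.(b.b.0 + a.0 | (0 + 0)) | (0 | 0) | ··a··> q9
  q8 = (b.b.0 + a.0 | (0 + 0)) | (0 | 0 | 0) | ··a··> q13, ··b··> q14
  q9 = (b.b.0 + a.0 | (0 + 0)) | (0 | 0) | ··a··> q15, ··b··> q16
  q10 = 0 | (0 + 0) | (a.(0 | 0) + 0 | 0 | a.0) | ··a··> q13, ··a··> q15
  q11 = b.0 | (a.(0 | 0) + 0 | 0 | a.0) | ··a··> q14, ··a··> q16, ··b··> q17
  q12 = 0 | a.(a.(0 | 0) + 0 | 0 | a.0) | ··a··> q17
  q13 = 0 | (0 + 0) | (0 | 0 | 0) | ∅
  q14 = b.0 | (0 | 0 | 0) | ··b··> q18
  q15 = 0 | (0 + 0) | (0 | 0) | ∅
  q16 = b.0 | (0 | 0) | ··b··> q19
  q17 = 0 | (a.(0 | 0) + 0 | 0 | a.0) | ··a··> q18, ··a··> q19
  q18 = 0 | (0 | 0 | 0) | ∅
  q19 = 0 | (0 | 0) | ∅
Coarsest stable partition (strong bisimilarity classes):
  B0 = {p0}
  B1 = {p3, p8, p9, q6, q7}
  B2 = {p10, p11, p5, q8, q9}
  B3 = {p14, p17, p19, p22, p23, p24, q13, q15, q18, q19}
  B4 = {p15, p18, p20, q14, q16}
  B5 = {p2, q2}
  B6 = {p4, q3}
  B7 = {p12, p21, q10, q17}
  B8 = {p13, q11}
  B9 = {p1}
  B10 = {p7}
  B11 = {p16, p6}
  B12 = {q0}
  B13 = {q1}
  B14 = {q5}
  B15 = {q12, q4}
p0 ∈ B0, q0 ∈ B12 → different blocks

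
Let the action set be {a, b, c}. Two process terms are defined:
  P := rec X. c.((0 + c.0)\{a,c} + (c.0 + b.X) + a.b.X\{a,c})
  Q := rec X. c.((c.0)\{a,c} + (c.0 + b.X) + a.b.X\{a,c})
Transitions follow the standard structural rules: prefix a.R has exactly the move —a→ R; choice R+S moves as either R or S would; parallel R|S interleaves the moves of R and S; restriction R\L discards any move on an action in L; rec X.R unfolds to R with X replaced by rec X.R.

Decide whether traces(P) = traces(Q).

LTS(P): 5 reachable states
  p0 = rec X. c.((0 + c.0)\{a,c} + (c.0 + b.X) + a.b.X\{a,c}) ⊢ ··c··> p1
  p1 = (0 + c.0)\{a,c} + (c.0 + b.(rec X. c.((0 + c.0)\{a,c} + (c.0 + b.X) + a.b.X\{a,c}))) + a.b.(rec X. c.((0 + c.0)\{a,c} + (c.0 + b.X) + a.b.X\{a,c}))\{a,c} ⊢ ··a··> p2, ··b··> p0, ··c··> p3
  p2 = b.(rec X. c.((0 + c.0)\{a,c} + (c.0 + b.X) + a.b.X\{a,c}))\{a,c} ⊢ ··b··> p4
  p3 = 0 ⊢ stopped
  p4 = (rec X. c.((0 + c.0)\{a,c} + (c.0 + b.X) + a.b.X\{a,c}))\{a,c} ⊢ stopped
LTS(Q): 5 reachable states
  q0 = rec X. c.((c.0)\{a,c} + (c.0 + b.X) + a.b.X\{a,c}) ⊢ ··c··> q1
  q1 = (c.0)\{a,c} + (c.0 + b.(rec X. c.((c.0)\{a,c} + (c.0 + b.X) + a.b.X\{a,c}))) + a.b.(rec X. c.((c.0)\{a,c} + (c.0 + b.X) + a.b.X\{a,c}))\{a,c} ⊢ ··a··> q2, ··b··> q0, ··c··> q3
  q2 = b.(rec X. c.((c.0)\{a,c} + (c.0 + b.X) + a.b.X\{a,c}))\{a,c} ⊢ ··b··> q4
  q3 = 0 ⊢ stopped
  q4 = (rec X. c.((c.0)\{a,c} + (c.0 + b.X) + a.b.X\{a,c}))\{a,c} ⊢ stopped
Coarsest stable partition (strong bisimilarity classes):
  B0 = {p0, q0}
  B1 = {p1, q1}
  B2 = {p2, q2}
  B3 = {p3, p4, q3, q4}
p0 ∈ B0, q0 ∈ B0 → same block
Bisimilar ⇒ trace-equivalent.

traces(P) = traces(Q)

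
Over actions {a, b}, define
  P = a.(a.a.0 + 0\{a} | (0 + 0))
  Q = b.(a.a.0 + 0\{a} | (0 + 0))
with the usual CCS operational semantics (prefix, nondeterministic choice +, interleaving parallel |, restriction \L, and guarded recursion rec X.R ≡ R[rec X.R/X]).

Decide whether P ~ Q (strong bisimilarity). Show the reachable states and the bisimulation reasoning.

not bisimilar

P's transition system — 4 states:
  s0 = a.(a.a.0 + 0\{a} | (0 + 0)) → —a→ s1
  s1 = a.a.0 + 0\{a} | (0 + 0) → —a→ s2
  s2 = a.0 → —a→ s3
  s3 = 0 → deadlocked
Q's transition system — 4 states:
  t0 = b.(a.a.0 + 0\{a} | (0 + 0)) → —b→ t1
  t1 = a.a.0 + 0\{a} | (0 + 0) → —a→ t2
  t2 = a.0 → —a→ t3
  t3 = 0 → deadlocked
Bisimilarity quotient blocks:
  B0 = {s0}
  B1 = {s1, t1}
  B2 = {s2, t2}
  B3 = {s3, t3}
  B4 = {t0}
s0 ∈ B0, t0 ∈ B4 → different blocks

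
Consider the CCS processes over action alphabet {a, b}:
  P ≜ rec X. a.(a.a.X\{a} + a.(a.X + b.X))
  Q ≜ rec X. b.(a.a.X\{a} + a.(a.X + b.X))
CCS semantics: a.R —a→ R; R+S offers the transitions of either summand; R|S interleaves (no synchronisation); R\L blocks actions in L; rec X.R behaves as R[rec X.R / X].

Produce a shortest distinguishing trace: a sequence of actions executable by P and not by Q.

a

P's transition system — 5 states:
  s0 = rec X. a.(a.a.X\{a} + a.(a.X + b.X)) :: =a=> s1
  s1 = a.a.(rec X. a.(a.a.X\{a} + a.(a.X + b.X)))\{a} + a.(a.(rec X. a.(a.a.X\{a} + a.(a.X + b.X))) + b.(rec X. a.(a.a.X\{a} + a.(a.X + b.X)))) :: =a=> s2, =a=> s3
  s2 = a.(rec X. a.(a.a.X\{a} + a.(a.X + b.X))) + b.(rec X. a.(a.a.X\{a} + a.(a.X + b.X))) :: =a=> s0, =b=> s0
  s3 = a.(rec X. a.(a.a.X\{a} + a.(a.X + b.X)))\{a} :: =a=> s4
  s4 = (rec X. a.(a.a.X\{a} + a.(a.X + b.X)))\{a} :: ∅
Q's transition system — 6 states:
  t0 = rec X. b.(a.a.X\{a} + a.(a.X + b.X)) :: =b=> t1
  t1 = a.a.(rec X. b.(a.a.X\{a} + a.(a.X + b.X)))\{a} + a.(a.(rec X. b.(a.a.X\{a} + a.(a.X + b.X))) + b.(rec X. b.(a.a.X\{a} + a.(a.X + b.X)))) :: =a=> t2, =a=> t3
  t2 = a.(rec X. b.(a.a.X\{a} + a.(a.X + b.X))) + b.(rec X. b.(a.a.X\{a} + a.(a.X + b.X))) :: =a=> t0, =b=> t0
  t3 = a.(rec X. b.(a.a.X\{a} + a.(a.X + b.X)))\{a} :: =a=> t4
  t4 = (rec X. b.(a.a.X\{a} + a.(a.X + b.X)))\{a} :: =b=> t5
  t5 = (a.a.(rec X. b.(a.a.X\{a} + a.(a.X + b.X)))\{a} + a.(a.(rec X. b.(a.a.X\{a} + a.(a.X + b.X))) + b.(rec X. b.(a.a.X\{a} + a.(a.X + b.X)))))\{a} :: ∅
Trace ⟨a⟩ through P, begin at {s0}:
  [1] a ⇒ {s1}
  P completes σ.
Trace ⟨a⟩ through Q, begin at {t0}:
  [1] a ⇒ ∅  — Q cannot continue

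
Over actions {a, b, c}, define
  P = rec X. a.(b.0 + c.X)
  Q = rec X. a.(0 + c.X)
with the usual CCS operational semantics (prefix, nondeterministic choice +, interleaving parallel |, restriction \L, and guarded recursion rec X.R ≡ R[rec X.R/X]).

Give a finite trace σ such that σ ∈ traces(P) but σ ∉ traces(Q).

ab

P's transition system — 3 states:
  s0 = rec X. a.(b.0 + c.X) has moves --a--▸ s1
  s1 = b.0 + c.(rec X. a.(b.0 + c.X)) has moves --b--▸ s2, --c--▸ s0
  s2 = 0 has moves ·
Q's transition system — 2 states:
  t0 = rec X. a.(0 + c.X) has moves --a--▸ t1
  t1 = 0 + c.(rec X. a.(0 + c.X)) has moves --c--▸ t0
Trace ⟨ab⟩ through P, begin at {s0}:
  after a @ step 1: {s1}
  after b @ step 2: {s2}
  P completes σ.
Trace ⟨ab⟩ through Q, begin at {t0}:
  after a @ step 1: {t1}
  after b @ step 2: ∅  — Q cannot continue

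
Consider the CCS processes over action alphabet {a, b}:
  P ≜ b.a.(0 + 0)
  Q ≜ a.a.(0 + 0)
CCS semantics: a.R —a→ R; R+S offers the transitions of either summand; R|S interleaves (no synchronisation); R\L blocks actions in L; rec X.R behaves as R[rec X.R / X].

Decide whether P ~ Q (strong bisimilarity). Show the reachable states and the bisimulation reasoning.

NO

Reachable graph of P (3 states):
  p0 = b.a.(0 + 0) ⊢ —b→ p1
  p1 = a.(0 + 0) ⊢ —a→ p2
  p2 = 0 + 0 ⊢ stopped
Reachable graph of Q (3 states):
  q0 = a.a.(0 + 0) ⊢ —a→ q1
  q1 = a.(0 + 0) ⊢ —a→ q2
  q2 = 0 + 0 ⊢ stopped
Partition-refinement fixed point:
  B0 = {p0}
  B1 = {p1, q1}
  B2 = {p2, q2}
  B3 = {q0}
p0 ∈ B0, q0 ∈ B3 → different blocks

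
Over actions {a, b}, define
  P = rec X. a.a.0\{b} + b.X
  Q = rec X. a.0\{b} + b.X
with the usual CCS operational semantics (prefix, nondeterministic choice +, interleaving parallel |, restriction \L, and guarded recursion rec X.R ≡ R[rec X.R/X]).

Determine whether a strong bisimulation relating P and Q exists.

not bisimilar

LTS(P): 3 reachable states
  s0 = rec X. a.a.0\{b} + b.X → -a-> s1, -b-> s0
  s1 = a.0\{b} → -a-> s2
  s2 = 0\{b} → ∅
LTS(Q): 2 reachable states
  t0 = rec X. a.0\{b} + b.X → -a-> t1, -b-> t0
  t1 = 0\{b} → ∅
Partition-refinement fixed point:
  B0 = {s0}
  B1 = {s1}
  B2 = {s2, t1}
  B3 = {t0}
s0 ∈ B0, t0 ∈ B3 → different blocks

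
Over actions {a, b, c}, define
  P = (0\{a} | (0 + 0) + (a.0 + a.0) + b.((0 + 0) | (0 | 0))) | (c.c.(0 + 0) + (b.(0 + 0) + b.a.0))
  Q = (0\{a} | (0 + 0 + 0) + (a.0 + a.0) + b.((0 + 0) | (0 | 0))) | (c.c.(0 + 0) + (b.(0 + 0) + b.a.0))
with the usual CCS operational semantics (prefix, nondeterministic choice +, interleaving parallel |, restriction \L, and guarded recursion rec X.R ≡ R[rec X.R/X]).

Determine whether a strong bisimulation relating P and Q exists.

YES

P's transition system — 15 states:
  m0 = (0\{a} | (0 + 0) + (a.0 + a.0) + b.((0 + 0) | (0 | 0))) | (c.c.(0 + 0) + (b.(0 + 0) + b.a.0)) → =a=> m1, =b=> m2, =b=> m3, =b=> m4, =c=> m5
  m1 = 0 | (c.c.(0 + 0) + (b.(0 + 0) + b.a.0)) → =b=> m6, =b=> m7, =c=> m8
  m2 = (0 + 0) | (0 | 0) | (c.c.(0 + 0) + (b.(0 + 0) + b.a.0)) → =b=> m10, =b=> m9, =c=> m11
  m3 = (0\{a} | (0 + 0) + (a.0 + a.0) + b.((0 + 0) | (0 | 0))) | (0 + 0) → =a=> m6, =b=> m9
  m4 = (0\{a} | (0 + 0) + (a.0 + a.0) + b.((0 + 0) | (0 | 0))) | a.0 → =a=> m12, =a=> m7, =b=> m10
  m5 = (0\{a} | (0 + 0) + (a.0 + a.0) + b.((0 + 0) | (0 | 0))) | c.(0 + 0) → =a=> m8, =b=> m11, =c=> m3
  m6 = 0 | (0 + 0) → deadlocked
  m7 = 0 | a.0 → =a=> m13
  m8 = 0 | c.(0 + 0) → =c=> m6
  m9 = (0 + 0) | (0 | 0) | (0 + 0) → deadlocked
  m10 = (0 + 0) | (0 | 0) | a.0 → =a=> m14
  m11 = (0 + 0) | (0 | 0) | c.(0 + 0) → =c=> m9
  m12 = (0\{a} | (0 + 0) + (a.0 + a.0) + b.((0 + 0) | (0 | 0))) | 0 → =a=> m13, =b=> m14
  m13 = 0 | 0 → deadlocked
  m14 = (0 + 0) | (0 | 0) | 0 → deadlocked
Q's transition system — 15 states:
  n0 = (0\{a} | (0 + 0 + 0) + (a.0 + a.0) + b.((0 + 0) | (0 | 0))) | (c.c.(0 + 0) + (b.(0 + 0) + b.a.0)) → =a=> n1, =b=> n2, =b=> n3, =b=> n4, =c=> n5
  n1 = 0 | (c.c.(0 + 0) + (b.(0 + 0) + b.a.0)) → =b=> n6, =b=> n7, =c=> n8
  n2 = (0 + 0) | (0 | 0) | (c.c.(0 + 0) + (b.(0 + 0) + b.a.0)) → =b=> n10, =b=> n9, =c=> n11
  n3 = (0\{a} | (0 + 0 + 0) + (a.0 + a.0) + b.((0 + 0) | (0 | 0))) | (0 + 0) → =a=> n6, =b=> n9
  n4 = (0\{a} | (0 + 0 + 0) + (a.0 + a.0) + b.((0 + 0) | (0 | 0))) | a.0 → =a=> n12, =a=> n7, =b=> n10
  n5 = (0\{a} | (0 + 0 + 0) + (a.0 + a.0) + b.((0 + 0) | (0 | 0))) | c.(0 + 0) → =a=> n8, =b=> n11, =c=> n3
  n6 = 0 | (0 + 0) → deadlocked
  n7 = 0 | a.0 → =a=> n13
  n8 = 0 | c.(0 + 0) → =c=> n6
  n9 = (0 + 0) | (0 | 0) | (0 + 0) → deadlocked
  n10 = (0 + 0) | (0 | 0) | a.0 → =a=> n14
  n11 = (0 + 0) | (0 | 0) | c.(0 + 0) → =c=> n9
  n12 = (0\{a} | (0 + 0 + 0) + (a.0 + a.0) + b.((0 + 0) | (0 | 0))) | 0 → =a=> n13, =b=> n14
  n13 = 0 | 0 → deadlocked
  n14 = (0 + 0) | (0 | 0) | 0 → deadlocked
Bisimilarity quotient blocks:
  B0 = {m0, n0}
  B1 = {m12, m3, n12, n3}
  B2 = {m13, m14, m6, m9, n13, n14, n6, n9}
  B3 = {m5, n5}
  B4 = {m11, m8, n11, n8}
  B5 = {m1, m2, n1, n2}
  B6 = {m10, m7, n10, n7}
  B7 = {m4, n4}
m0 ∈ B0, n0 ∈ B0 → same block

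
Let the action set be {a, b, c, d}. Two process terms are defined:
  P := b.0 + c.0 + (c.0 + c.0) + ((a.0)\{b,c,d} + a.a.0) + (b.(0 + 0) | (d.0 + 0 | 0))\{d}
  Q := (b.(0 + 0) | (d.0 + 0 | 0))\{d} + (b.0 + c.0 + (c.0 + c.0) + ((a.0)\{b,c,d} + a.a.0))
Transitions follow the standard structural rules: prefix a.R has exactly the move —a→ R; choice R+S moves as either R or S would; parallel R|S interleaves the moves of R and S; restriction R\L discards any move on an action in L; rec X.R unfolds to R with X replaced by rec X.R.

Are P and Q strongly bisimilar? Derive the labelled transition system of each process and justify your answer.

bisimilar

Reachable graph of P (5 states):
  u0 = b.0 + c.0 + (c.0 + c.0) + ((a.0)\{b,c,d} + a.a.0) + (b.(0 + 0) | (d.0 + 0 | 0))\{d} ⊢ =a=> u1, =a=> u2, =b=> u3, =b=> u4, =c=> u4
  u1 = 0\{b,c,d} ⊢ deadlocked
  u2 = a.0 ⊢ =a=> u4
  u3 = ((0 + 0) | (d.0 + 0 | 0))\{d} ⊢ deadlocked
  u4 = 0 ⊢ deadlocked
Reachable graph of Q (5 states):
  v0 = (b.(0 + 0) | (d.0 + 0 | 0))\{d} + (b.0 + c.0 + (c.0 + c.0) + ((a.0)\{b,c,d} + a.a.0)) ⊢ =a=> v1, =a=> v2, =b=> v3, =b=> v4, =c=> v4
  v1 = 0\{b,c,d} ⊢ deadlocked
  v2 = a.0 ⊢ =a=> v4
  v3 = ((0 + 0) | (d.0 + 0 | 0))\{d} ⊢ deadlocked
  v4 = 0 ⊢ deadlocked
Bisimilarity quotient blocks:
  B0 = {u0, v0}
  B1 = {u1, u3, u4, v1, v3, v4}
  B2 = {u2, v2}
u0 ∈ B0, v0 ∈ B0 → same block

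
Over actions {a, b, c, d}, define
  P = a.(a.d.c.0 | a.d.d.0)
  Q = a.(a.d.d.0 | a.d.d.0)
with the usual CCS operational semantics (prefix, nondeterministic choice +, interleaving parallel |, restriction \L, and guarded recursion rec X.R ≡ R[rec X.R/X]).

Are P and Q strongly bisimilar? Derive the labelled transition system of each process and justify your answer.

P ≁ Q

Reachable graph of P (17 states):
  m0 = a.(a.d.c.0 | a.d.d.0) ⊢ --a--▸ m1
  m1 = a.d.c.0 | a.d.d.0 ⊢ --a--▸ m2, --a--▸ m3
  m2 = a.d.c.0 | d.d.0 ⊢ --a--▸ m4, --d--▸ m5
  m3 = d.c.0 | a.d.d.0 ⊢ --a--▸ m4, --d--▸ m6
  m4 = d.c.0 | d.d.0 ⊢ --d--▸ m7, --d--▸ m8
  m5 = a.d.c.0 | d.0 ⊢ --a--▸ m8, --d--▸ m9
  m6 = c.0 | a.d.d.0 ⊢ --a--▸ m7, --c--▸ m10
  m7 = c.0 | d.d.0 ⊢ --c--▸ m11, --d--▸ m12
  m8 = d.c.0 | d.0 ⊢ --d--▸ m12, --d--▸ m13
  m9 = a.d.c.0 | 0 ⊢ --a--▸ m13
  m10 = 0 | a.d.d.0 ⊢ --a--▸ m11
  m11 = 0 | d.d.0 ⊢ --d--▸ m14
  m12 = c.0 | d.0 ⊢ --c--▸ m14, --d--▸ m15
  m13 = d.c.0 | 0 ⊢ --d--▸ m15
  m14 = 0 | d.0 ⊢ --d--▸ m16
  m15 = c.0 | 0 ⊢ --c--▸ m16
  m16 = 0 | 0 ⊢ stopped
Reachable graph of Q (17 states):
  n0 = a.(a.d.d.0 | a.d.d.0) ⊢ --a--▸ n1
  n1 = a.d.d.0 | a.d.d.0 ⊢ --a--▸ n2, --a--▸ n3
  n2 = a.d.d.0 | d.d.0 ⊢ --a--▸ n4, --d--▸ n5
  n3 = d.d.0 | a.d.d.0 ⊢ --a--▸ n4, --d--▸ n6
  n4 = d.d.0 | d.d.0 ⊢ --d--▸ n7, --d--▸ n8
  n5 = a.d.d.0 | d.0 ⊢ --a--▸ n8, --d--▸ n9
  n6 = d.0 | a.d.d.0 ⊢ --a--▸ n7, --d--▸ n10
  n7 = d.0 | d.d.0 ⊢ --d--▸ n11, --d--▸ n12
  n8 = d.d.0 | d.0 ⊢ --d--▸ n12, --d--▸ n13
  n9 = a.d.d.0 | 0 ⊢ --a--▸ n13
  n10 = 0 | a.d.d.0 ⊢ --a--▸ n11
  n11 = 0 | d.d.0 ⊢ --d--▸ n14
  n12 = d.0 | d.0 ⊢ --d--▸ n14, --d--▸ n15
  n13 = d.d.0 | 0 ⊢ --d--▸ n15
  n14 = 0 | d.0 ⊢ --d--▸ n16
  n15 = d.0 | 0 ⊢ --d--▸ n16
  n16 = 0 | 0 ⊢ stopped
Coarsest stable partition (strong bisimilarity classes):
  B0 = {m0}
  B1 = {m1}
  B2 = {m3}
  B3 = {m4}
  B4 = {m8}
  B5 = {m12}
  B6 = {m15}
  B7 = {m16, n16}
  B8 = {m14, n14, n15}
  B9 = {m13}
  B10 = {m7}
  B11 = {m11, n11, n12, n13}
  B12 = {m6}
  B13 = {m10, n10, n9}
  B14 = {m2}
  B15 = {m5}
  B16 = {m9}
  B17 = {n0}
  B18 = {n1}
  B19 = {n2, n3}
  B20 = {n5, n6}
  B21 = {n7, n8}
  B22 = {n4}
m0 ∈ B0, n0 ∈ B17 → different blocks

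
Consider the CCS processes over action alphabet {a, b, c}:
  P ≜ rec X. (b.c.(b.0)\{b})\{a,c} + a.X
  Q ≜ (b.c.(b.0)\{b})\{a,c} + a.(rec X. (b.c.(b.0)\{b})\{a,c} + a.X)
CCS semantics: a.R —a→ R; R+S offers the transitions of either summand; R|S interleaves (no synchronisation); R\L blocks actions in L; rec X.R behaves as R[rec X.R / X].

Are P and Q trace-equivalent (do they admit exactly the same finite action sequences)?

traces(P) = traces(Q)

Reachable graph of P (2 states):
  s0 = rec X. (b.c.(b.0)\{b})\{a,c} + a.X has moves —a→ s0, —b→ s1
  s1 = (c.(b.0)\{b})\{a,c} has moves deadlocked
Reachable graph of Q (3 states):
  t0 = (b.c.(b.0)\{b})\{a,c} + a.(rec X. (b.c.(b.0)\{b})\{a,c} + a.X) has moves —a→ t1, —b→ t2
  t1 = rec X. (b.c.(b.0)\{b})\{a,c} + a.X has moves —a→ t1, —b→ t2
  t2 = (c.(b.0)\{b})\{a,c} has moves deadlocked
Coarsest stable partition (strong bisimilarity classes):
  B0 = {s0, t0, t1}
  B1 = {s1, t2}
s0 ∈ B0, t0 ∈ B0 → same block
Bisimilar ⇒ trace-equivalent.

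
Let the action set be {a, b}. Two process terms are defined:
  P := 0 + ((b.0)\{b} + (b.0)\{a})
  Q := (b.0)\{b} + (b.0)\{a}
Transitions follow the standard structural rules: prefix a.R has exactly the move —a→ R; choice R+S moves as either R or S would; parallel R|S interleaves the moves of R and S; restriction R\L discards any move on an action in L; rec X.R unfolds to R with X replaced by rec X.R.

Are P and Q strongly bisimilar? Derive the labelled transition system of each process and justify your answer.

YES

P's transition system — 2 states:
  p0 = 0 + ((b.0)\{b} + (b.0)\{a}) has moves --b--▸ p1
  p1 = 0\{a} has moves (no moves)
Q's transition system — 2 states:
  q0 = (b.0)\{b} + (b.0)\{a} has moves --b--▸ q1
  q1 = 0\{a} has moves (no moves)
Coarsest stable partition (strong bisimilarity classes):
  B0 = {p0, q0}
  B1 = {p1, q1}
p0 ∈ B0, q0 ∈ B0 → same block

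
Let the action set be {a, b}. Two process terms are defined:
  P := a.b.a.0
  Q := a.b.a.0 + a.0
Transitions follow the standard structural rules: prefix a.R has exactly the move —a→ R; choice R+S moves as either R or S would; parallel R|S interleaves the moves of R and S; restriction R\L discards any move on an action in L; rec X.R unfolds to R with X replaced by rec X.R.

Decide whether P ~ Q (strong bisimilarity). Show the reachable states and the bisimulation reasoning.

not bisimilar

P's transition system — 4 states:
  u0 = a.b.a.0 :: ··a··> u1
  u1 = b.a.0 :: ··b··> u2
  u2 = a.0 :: ··a··> u3
  u3 = 0 :: ·
Q's transition system — 4 states:
  v0 = a.b.a.0 + a.0 :: ··a··> v1, ··a··> v2
  v1 = 0 :: ·
  v2 = b.a.0 :: ··b··> v3
  v3 = a.0 :: ··a··> v1
Coarsest stable partition (strong bisimilarity classes):
  B0 = {u0}
  B1 = {u1, v2}
  B2 = {u2, v3}
  B3 = {u3, v1}
  B4 = {v0}
u0 ∈ B0, v0 ∈ B4 → different blocks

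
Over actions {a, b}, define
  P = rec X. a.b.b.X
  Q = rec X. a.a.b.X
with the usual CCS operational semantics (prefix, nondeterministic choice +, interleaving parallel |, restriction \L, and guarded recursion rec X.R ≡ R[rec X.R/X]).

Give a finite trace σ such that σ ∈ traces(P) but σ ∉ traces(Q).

ab

LTS(P): 3 reachable states
  u0 = rec X. a.b.b.X has moves —a→ u1
  u1 = b.b.(rec X. a.b.b.X) has moves —b→ u2
  u2 = b.(rec X. a.b.b.X) has moves —b→ u0
LTS(Q): 3 reachable states
  v0 = rec X. a.a.b.X has moves —a→ v1
  v1 = a.b.(rec X. a.a.b.X) has moves —a→ v2
  v2 = b.(rec X. a.a.b.X) has moves —b→ v0
Trace ⟨ab⟩ through P, begin at {u0}:
  after a @ step 1: {u1}
  after b @ step 2: {u2}
  P completes σ.
Trace ⟨ab⟩ through Q, begin at {v0}:
  after a @ step 1: {v1}
  after b @ step 2: ∅ (Q stuck)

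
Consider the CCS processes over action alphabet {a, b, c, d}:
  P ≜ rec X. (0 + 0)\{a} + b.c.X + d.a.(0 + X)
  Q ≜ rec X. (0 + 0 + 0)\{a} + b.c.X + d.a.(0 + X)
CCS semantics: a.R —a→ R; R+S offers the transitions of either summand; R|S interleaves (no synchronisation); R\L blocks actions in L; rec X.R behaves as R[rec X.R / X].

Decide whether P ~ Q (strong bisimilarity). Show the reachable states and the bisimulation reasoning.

Reachable graph of P (4 states):
  p0 = rec X. (0 + 0)\{a} + b.c.X + d.a.(0 + X) ⊢ =b=> p1, =d=> p2
  p1 = c.(rec X. (0 + 0)\{a} + b.c.X + d.a.(0 + X)) ⊢ =c=> p0
  p2 = a.(0 + (rec X. (0 + 0)\{a} + b.c.X + d.a.(0 + X))) ⊢ =a=> p3
  p3 = 0 + (rec X. (0 + 0)\{a} + b.c.X + d.a.(0 + X)) ⊢ =b=> p1, =d=> p2
Reachable graph of Q (4 states):
  q0 = rec X. (0 + 0 + 0)\{a} + b.c.X + d.a.(0 + X) ⊢ =b=> q1, =d=> q2
  q1 = c.(rec X. (0 + 0 + 0)\{a} + b.c.X + d.a.(0 + X)) ⊢ =c=> q0
  q2 = a.(0 + (rec X. (0 + 0 + 0)\{a} + b.c.X + d.a.(0 + X))) ⊢ =a=> q3
  q3 = 0 + (rec X. (0 + 0 + 0)\{a} + b.c.X + d.a.(0 + X)) ⊢ =b=> q1, =d=> q2
Bisimilarity quotient blocks:
  B0 = {p0, p3, q0, q3}
  B1 = {p2, q2}
  B2 = {p1, q1}
p0 ∈ B0, q0 ∈ B0 → same block

bisimilar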